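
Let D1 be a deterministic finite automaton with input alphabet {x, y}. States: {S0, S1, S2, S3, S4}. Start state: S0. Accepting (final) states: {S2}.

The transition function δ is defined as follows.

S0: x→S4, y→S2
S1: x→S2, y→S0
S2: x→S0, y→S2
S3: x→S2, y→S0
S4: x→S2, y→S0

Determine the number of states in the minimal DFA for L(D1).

Reachable states from the start: {S0,S2,S4}. Unreachable: {S1,S3} — drop them.
P0 = {S2} | {S0,S4}.
Split {S0,S4} by δ(·,x) → {S0} and {S4}.
The partition is now stable with 3 blocks: {S2} | {S0} | {S4}.

3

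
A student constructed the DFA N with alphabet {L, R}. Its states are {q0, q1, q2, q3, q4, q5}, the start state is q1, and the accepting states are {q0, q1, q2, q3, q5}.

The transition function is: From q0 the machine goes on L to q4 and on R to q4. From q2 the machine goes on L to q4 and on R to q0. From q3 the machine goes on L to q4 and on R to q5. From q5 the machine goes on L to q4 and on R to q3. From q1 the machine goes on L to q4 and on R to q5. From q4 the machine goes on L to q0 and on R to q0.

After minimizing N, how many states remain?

States {q2} cannot be reached from the start state, so discard them.
Initial partition by acceptance: {q0,q1,q3,q5} | {q4}.
On input R, block {q0,q1,q3,q5} splits into {q1,q3,q5} and {q0}.
The partition is now stable with 3 blocks: {q1,q3,q5} | {q4} | {q0}.

3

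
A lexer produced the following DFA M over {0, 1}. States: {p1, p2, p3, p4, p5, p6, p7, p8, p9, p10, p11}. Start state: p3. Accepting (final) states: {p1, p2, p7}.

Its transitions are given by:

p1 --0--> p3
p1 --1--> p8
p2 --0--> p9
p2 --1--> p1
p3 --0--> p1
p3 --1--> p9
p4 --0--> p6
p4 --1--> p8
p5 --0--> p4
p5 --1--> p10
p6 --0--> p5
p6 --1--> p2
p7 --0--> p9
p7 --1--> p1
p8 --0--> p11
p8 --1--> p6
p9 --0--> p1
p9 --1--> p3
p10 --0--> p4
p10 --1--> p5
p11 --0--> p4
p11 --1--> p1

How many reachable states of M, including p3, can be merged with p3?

2

States {p7} cannot be reached from the start state, so discard them.
P0 = {p1,p2} | {p3,p4,p5,p6,p8,p9,p10,p11}.
Refine {p1,p2} on symbol 1: members go to different blocks, giving {p1} and {p2}.
Split {p3,p4,p5,p6,p8,p9,p10,p11} by δ(·,0) → {p4,p5,p6,p8,p10,p11} and {p3,p9}.
On input 1, block {p4,p5,p6,p8,p10,p11} splits into {p4,p5,p8,p10} and {p6} and {p11}.
On input 0, block {p4,p5,p8,p10} splits into {p5,p10} and {p4} and {p8}.
No further refinement is possible. Final partition (8 blocks): {p1} | {p5,p10} | {p2} | {p3,p9} | {p6} | {p11} | {p4} | {p8}.
The equivalence class containing p3 is {p3,p9}, of size 2.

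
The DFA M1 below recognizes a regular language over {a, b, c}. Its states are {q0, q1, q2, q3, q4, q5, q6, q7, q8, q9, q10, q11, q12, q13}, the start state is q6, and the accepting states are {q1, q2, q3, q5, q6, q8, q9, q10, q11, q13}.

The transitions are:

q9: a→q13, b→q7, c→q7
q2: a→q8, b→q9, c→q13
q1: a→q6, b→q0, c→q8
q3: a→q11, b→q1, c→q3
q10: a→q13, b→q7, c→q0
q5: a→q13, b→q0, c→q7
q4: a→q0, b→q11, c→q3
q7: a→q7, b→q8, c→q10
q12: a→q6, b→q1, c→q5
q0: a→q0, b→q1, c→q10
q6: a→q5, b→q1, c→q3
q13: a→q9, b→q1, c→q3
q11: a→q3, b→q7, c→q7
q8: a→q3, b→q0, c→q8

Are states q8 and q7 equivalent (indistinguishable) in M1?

No

First remove the unreachable states {q2,q4,q12}; 11 states remain.
Initial partition by acceptance: {q1,q3,q5,q6,q8,q9,q10,q11,q13} | {q0,q7}.
Split {q1,q3,q5,q6,q8,q9,q10,q11,q13} by δ(·,b) → {q1,q5,q8,q9,q10,q11} and {q3,q6,q13}.
Refine {q1,q5,q8,q9,q10,q11} on symbol c: members go to different blocks, giving {q5,q9,q10,q11} and {q1,q8}.
No further refinement is possible. Final partition (4 blocks): {q5,q9,q10,q11} | {q0,q7} | {q3,q6,q13} | {q1,q8}.
q8 and q7 end up in different blocks, so they are distinguishable. For instance, the string 'ε' is accepted from only q8.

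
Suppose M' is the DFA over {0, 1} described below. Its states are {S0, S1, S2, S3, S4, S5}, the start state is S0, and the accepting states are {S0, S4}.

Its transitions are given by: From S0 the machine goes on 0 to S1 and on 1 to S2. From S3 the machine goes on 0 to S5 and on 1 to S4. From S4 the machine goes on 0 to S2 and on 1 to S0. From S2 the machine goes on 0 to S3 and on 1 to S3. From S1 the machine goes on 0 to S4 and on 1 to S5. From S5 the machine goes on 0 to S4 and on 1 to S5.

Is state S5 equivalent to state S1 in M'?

Yes

All states are reachable from the start state.
Start with accepting vs non-accepting: {S0,S4} | {S1,S2,S3,S5}.
On input 1, block {S0,S4} splits into {S0} and {S4}.
On input 0, block {S1,S2,S3,S5} splits into {S1,S5} and {S2,S3}.
Refine {S2,S3} on symbol 0: members go to different blocks, giving {S2} and {S3}.
The partition is now stable with 5 blocks: {S0} | {S1,S5} | {S4} | {S2} | {S3}.
S5 and S1 lie in the same block of the stable partition, so they are equivalent — no string distinguishes them.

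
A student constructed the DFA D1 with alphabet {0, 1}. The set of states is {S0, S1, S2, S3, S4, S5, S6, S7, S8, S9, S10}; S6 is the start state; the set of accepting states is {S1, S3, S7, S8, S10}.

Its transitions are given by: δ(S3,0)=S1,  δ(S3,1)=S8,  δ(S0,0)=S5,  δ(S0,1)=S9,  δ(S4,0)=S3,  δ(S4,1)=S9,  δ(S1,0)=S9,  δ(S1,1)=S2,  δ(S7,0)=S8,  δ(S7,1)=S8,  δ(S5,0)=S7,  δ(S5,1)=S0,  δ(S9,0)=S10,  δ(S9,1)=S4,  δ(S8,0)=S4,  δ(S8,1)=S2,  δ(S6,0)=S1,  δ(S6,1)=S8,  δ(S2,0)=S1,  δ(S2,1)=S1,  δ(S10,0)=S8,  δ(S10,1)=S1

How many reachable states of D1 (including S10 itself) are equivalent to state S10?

Reachable states from the start: {S1,S2,S3,S4,S6,S8,S9,S10}. Unreachable: {S0,S5,S7} — drop them.
Initial partition by acceptance: {S1,S3,S8,S10} | {S2,S4,S6,S9}.
On input 0, block {S1,S3,S8,S10} splits into {S1,S8} and {S3,S10}.
Split {S2,S4,S6,S9} by δ(·,0) → {S2,S6} and {S4,S9}.
The partition is now stable with 4 blocks: {S1,S8} | {S2,S6} | {S3,S10} | {S4,S9}.
State S10 belongs to the block {S3,S10}, which has 2 states.

2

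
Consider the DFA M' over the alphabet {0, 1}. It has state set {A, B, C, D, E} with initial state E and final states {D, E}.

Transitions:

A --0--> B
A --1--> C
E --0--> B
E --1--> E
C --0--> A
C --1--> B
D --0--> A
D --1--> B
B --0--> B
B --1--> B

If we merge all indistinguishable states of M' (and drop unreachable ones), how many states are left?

2

First remove the unreachable states {A,C,D}; 2 states remain.
Start with accepting vs non-accepting: {E} | {B}.
The partition is now stable with 2 blocks: {E} | {B}.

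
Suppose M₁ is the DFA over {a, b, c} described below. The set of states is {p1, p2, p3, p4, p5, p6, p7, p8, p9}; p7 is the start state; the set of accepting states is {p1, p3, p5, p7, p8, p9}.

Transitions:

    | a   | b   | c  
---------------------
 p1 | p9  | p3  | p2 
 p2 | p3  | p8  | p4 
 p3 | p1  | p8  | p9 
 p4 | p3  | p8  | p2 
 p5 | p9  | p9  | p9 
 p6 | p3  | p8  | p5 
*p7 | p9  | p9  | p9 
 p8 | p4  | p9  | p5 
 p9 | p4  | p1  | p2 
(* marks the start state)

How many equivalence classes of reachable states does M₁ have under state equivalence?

6

Reachable states from the start: {p1,p2,p3,p4,p5,p7,p8,p9}. Unreachable: {p6} — drop them.
Initial partition by acceptance: {p1,p3,p5,p7,p8,p9} | {p2,p4}.
Split {p1,p3,p5,p7,p8,p9} by δ(·,a) → {p1,p3,p5,p7} and {p8,p9}.
On input a, block {p1,p3,p5,p7} splits into {p1,p5,p7} and {p3}.
On input b, block {p1,p5,p7} splits into {p5,p7} and {p1}.
Split {p8,p9} by δ(·,b) → {p8} and {p9}.
Stable partition: {p5,p7} | {p2,p4} | {p8} | {p3} | {p1} | {p9} — 6 equivalence classes.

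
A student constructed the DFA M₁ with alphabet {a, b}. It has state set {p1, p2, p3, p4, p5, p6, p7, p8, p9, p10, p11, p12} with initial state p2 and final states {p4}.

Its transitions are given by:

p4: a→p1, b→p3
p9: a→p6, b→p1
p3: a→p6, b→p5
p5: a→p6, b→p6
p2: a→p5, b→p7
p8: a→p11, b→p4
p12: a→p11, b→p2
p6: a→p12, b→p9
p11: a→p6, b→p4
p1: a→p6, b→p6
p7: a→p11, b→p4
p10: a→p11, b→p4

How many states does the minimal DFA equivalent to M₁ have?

8

Reachable states from the start: {p1,p2,p3,p4,p5,p6,p7,p9,p11,p12}. Unreachable: {p8,p10} — drop them.
Start with accepting vs non-accepting: {p4} | {p1,p2,p3,p5,p6,p7,p9,p11,p12}.
On input b, block {p1,p2,p3,p5,p6,p7,p9,p11,p12} splits into {p1,p2,p3,p5,p6,p9,p12} and {p7,p11}.
Split {p1,p2,p3,p5,p6,p9,p12} by δ(·,a) → {p1,p2,p3,p5,p6,p9} and {p12}.
Split {p1,p2,p3,p5,p6,p9} by δ(·,a) → {p1,p2,p3,p5,p9} and {p6}.
On input a, block {p1,p2,p3,p5,p9} splits into {p1,p3,p5,p9} and {p2}.
On input b, block {p1,p3,p5,p9} splits into {p1,p5} and {p3,p9}.
Refine {p7,p11} on symbol a: members go to different blocks, giving {p7} and {p11}.
Stable partition: {p4} | {p1,p5} | {p7} | {p12} | {p6} | {p2} | {p3,p9} | {p11} — 8 equivalence classes.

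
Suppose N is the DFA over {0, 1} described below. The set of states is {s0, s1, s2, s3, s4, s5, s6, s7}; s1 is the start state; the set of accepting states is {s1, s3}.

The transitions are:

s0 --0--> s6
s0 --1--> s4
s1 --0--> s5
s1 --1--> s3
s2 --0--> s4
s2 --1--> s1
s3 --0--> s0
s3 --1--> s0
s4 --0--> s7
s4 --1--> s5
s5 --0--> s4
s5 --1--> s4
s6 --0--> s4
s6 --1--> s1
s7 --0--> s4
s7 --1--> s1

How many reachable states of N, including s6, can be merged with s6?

Reachable states from the start: {s0,s1,s3,s4,s5,s6,s7}. Unreachable: {s2} — drop them.
Initial partition by acceptance: {s1,s3} | {s0,s4,s5,s6,s7}.
Refine {s1,s3} on symbol 1: members go to different blocks, giving {s1} and {s3}.
Split {s0,s4,s5,s6,s7} by δ(·,1) → {s0,s4,s5} and {s6,s7}.
Refine {s0,s4,s5} on symbol 0: members go to different blocks, giving {s0,s4} and {s5}.
On input 1, block {s0,s4} splits into {s0} and {s4}.
The partition is now stable with 6 blocks: {s1} | {s0} | {s3} | {s6,s7} | {s5} | {s4}.
The equivalence class containing s6 is {s6,s7}, of size 2.

2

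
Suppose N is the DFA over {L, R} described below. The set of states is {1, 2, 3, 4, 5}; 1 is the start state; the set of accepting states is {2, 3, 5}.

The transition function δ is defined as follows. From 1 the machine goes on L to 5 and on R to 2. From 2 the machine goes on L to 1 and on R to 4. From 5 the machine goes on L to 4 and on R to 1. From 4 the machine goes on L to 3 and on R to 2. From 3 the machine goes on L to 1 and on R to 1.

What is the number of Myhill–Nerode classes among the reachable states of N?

P0 = {2,3,5} | {1,4}.
Stable partition: {2,3,5} | {1,4} — 2 equivalence classes.

2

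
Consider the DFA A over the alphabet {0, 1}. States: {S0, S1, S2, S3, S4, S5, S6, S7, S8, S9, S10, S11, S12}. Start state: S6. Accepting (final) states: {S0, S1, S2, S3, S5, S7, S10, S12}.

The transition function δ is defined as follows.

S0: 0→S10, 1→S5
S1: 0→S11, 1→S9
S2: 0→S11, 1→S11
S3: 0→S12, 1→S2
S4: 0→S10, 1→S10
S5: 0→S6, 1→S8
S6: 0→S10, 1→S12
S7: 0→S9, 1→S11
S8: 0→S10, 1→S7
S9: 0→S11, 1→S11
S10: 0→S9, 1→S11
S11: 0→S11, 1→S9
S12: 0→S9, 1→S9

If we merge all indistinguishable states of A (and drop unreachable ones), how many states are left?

3

First remove the unreachable states {S0,S1,S2,S3,S4,S5,S7,S8}; 5 states remain.
Start with accepting vs non-accepting: {S10,S12} | {S6,S9,S11}.
Refine {S6,S9,S11} on symbol 0: members go to different blocks, giving {S9,S11} and {S6}.
No further refinement is possible. Final partition (3 blocks): {S10,S12} | {S9,S11} | {S6}.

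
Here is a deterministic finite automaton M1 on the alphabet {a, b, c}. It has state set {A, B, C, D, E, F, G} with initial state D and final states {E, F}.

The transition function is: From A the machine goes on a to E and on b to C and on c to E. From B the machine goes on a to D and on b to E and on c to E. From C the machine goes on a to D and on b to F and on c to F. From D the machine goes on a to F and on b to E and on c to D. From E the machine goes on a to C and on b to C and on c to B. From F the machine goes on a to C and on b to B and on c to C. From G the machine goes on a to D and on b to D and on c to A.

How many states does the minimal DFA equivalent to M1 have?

3

First remove the unreachable states {A,G}; 5 states remain.
P0 = {E,F} | {B,C,D}.
On input a, block {B,C,D} splits into {B,C} and {D}.
Stable partition: {E,F} | {B,C} | {D} — 3 equivalence classes.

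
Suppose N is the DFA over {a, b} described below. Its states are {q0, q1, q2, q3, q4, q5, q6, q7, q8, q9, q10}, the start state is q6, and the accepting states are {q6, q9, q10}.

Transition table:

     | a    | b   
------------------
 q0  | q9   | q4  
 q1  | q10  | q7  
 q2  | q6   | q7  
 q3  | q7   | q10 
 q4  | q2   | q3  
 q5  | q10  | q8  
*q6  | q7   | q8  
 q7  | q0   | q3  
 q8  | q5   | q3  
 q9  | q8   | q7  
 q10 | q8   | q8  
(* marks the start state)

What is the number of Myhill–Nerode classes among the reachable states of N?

4

First remove the unreachable states {q1}; 10 states remain.
Start with accepting vs non-accepting: {q6,q9,q10} | {q0,q2,q3,q4,q5,q7,q8}.
On input a, block {q0,q2,q3,q4,q5,q7,q8} splits into {q3,q4,q7,q8} and {q0,q2,q5}.
Split {q3,q4,q7,q8} by δ(·,a) → {q4,q7,q8} and {q3}.
Stable partition: {q6,q9,q10} | {q4,q7,q8} | {q0,q2,q5} | {q3} — 4 equivalence classes.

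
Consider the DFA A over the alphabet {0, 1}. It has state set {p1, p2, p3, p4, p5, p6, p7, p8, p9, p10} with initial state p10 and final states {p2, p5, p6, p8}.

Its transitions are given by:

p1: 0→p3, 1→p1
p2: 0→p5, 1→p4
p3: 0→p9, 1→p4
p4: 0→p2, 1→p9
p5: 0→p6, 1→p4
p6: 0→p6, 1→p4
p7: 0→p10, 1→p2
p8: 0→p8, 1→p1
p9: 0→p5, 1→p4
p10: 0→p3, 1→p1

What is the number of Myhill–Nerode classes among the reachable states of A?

4

Reachable states from the start: {p1,p2,p3,p4,p5,p6,p9,p10}. Unreachable: {p7,p8} — drop them.
P0 = {p2,p5,p6} | {p1,p3,p4,p9,p10}.
Split {p1,p3,p4,p9,p10} by δ(·,0) → {p1,p3,p10} and {p4,p9}.
Refine {p1,p3,p10} on symbol 0: members go to different blocks, giving {p1,p10} and {p3}.
No further refinement is possible. Final partition (4 blocks): {p2,p5,p6} | {p1,p10} | {p4,p9} | {p3}.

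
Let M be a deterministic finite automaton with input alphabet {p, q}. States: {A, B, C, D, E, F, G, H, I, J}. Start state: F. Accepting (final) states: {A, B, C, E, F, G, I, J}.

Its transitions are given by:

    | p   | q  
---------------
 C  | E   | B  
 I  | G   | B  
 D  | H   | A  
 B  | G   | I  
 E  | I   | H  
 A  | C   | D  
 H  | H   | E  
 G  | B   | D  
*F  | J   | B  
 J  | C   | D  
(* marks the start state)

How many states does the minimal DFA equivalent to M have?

P0 = {A,B,C,E,F,G,I,J} | {D,H}.
Refine {A,B,C,E,F,G,I,J} on symbol q: members go to different blocks, giving {A,E,G,J} and {B,C,F,I}.
Stable partition: {A,E,G,J} | {D,H} | {B,C,F,I} — 3 equivalence classes.

3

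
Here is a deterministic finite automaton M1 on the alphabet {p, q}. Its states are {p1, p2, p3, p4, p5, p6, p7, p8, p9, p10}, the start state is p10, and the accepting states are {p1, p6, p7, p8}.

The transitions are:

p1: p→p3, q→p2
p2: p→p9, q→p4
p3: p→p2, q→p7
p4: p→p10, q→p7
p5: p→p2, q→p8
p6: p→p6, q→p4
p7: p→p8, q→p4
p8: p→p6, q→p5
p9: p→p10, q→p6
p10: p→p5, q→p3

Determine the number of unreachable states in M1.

1

Starting at p10 and following transitions, the reachable set is {p2, p3, p4, p5, p6, p7, p8, p9, p10}. That leaves p1 unreachable — 1 in total.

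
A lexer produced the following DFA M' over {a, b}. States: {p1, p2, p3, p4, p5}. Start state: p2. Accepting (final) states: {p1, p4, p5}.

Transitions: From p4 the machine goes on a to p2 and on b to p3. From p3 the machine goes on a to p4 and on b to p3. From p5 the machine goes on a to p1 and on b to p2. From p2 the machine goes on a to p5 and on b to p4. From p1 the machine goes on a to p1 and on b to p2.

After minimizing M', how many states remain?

4

Start with accepting vs non-accepting: {p1,p4,p5} | {p2,p3}.
Refine {p1,p4,p5} on symbol a: members go to different blocks, giving {p1,p5} and {p4}.
Split {p2,p3} by δ(·,a) → {p2} and {p3}.
The partition is now stable with 4 blocks: {p1,p5} | {p2} | {p4} | {p3}.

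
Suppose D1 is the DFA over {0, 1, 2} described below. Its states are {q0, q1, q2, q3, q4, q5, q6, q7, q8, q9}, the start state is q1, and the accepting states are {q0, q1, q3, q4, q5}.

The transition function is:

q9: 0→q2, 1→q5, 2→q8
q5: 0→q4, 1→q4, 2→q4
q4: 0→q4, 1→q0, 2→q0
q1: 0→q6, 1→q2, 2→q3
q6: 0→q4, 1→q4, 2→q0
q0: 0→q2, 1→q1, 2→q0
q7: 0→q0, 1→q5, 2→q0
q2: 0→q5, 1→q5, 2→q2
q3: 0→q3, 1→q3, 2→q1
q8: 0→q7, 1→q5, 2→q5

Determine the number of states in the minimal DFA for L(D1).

7

States {q7,q8,q9} cannot be reached from the start state, so discard them.
Start with accepting vs non-accepting: {q0,q1,q3,q4,q5} | {q2,q6}.
On input 0, block {q0,q1,q3,q4,q5} splits into {q3,q4,q5} and {q0,q1}.
Refine {q3,q4,q5} on symbol 1: members go to different blocks, giving {q3,q5} and {q4}.
On input 0, block {q3,q5} splits into {q3} and {q5}.
On input 0, block {q2,q6} splits into {q2} and {q6}.
On input 0, block {q0,q1} splits into {q0} and {q1}.
The partition is now stable with 7 blocks: {q3} | {q2} | {q0} | {q4} | {q5} | {q6} | {q1}.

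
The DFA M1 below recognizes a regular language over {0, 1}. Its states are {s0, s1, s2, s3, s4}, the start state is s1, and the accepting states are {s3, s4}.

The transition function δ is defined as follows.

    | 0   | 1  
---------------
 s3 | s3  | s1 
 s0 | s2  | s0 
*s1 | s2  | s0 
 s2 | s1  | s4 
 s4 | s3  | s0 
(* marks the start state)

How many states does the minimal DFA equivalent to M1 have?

Every state is reachable, so we keep all 5.
Start with accepting vs non-accepting: {s3,s4} | {s0,s1,s2}.
On input 1, block {s0,s1,s2} splits into {s0,s1} and {s2}.
The partition is now stable with 3 blocks: {s3,s4} | {s0,s1} | {s2}.

3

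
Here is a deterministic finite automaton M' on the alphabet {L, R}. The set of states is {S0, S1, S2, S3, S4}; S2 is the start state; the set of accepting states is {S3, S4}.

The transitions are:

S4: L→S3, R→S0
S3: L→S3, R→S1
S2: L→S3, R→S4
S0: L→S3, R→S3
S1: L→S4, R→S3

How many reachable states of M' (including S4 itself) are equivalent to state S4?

2

All states are reachable from the start state.
Start with accepting vs non-accepting: {S3,S4} | {S0,S1,S2}.
The partition is now stable with 2 blocks: {S3,S4} | {S0,S1,S2}.
The equivalence class containing S4 is {S3,S4}, of size 2.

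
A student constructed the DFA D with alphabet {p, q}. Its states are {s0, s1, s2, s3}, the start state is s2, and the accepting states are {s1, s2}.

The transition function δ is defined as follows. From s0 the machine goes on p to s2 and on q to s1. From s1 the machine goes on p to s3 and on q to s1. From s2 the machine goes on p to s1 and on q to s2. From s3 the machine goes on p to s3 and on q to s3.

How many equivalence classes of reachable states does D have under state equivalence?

3

First remove the unreachable states {s0}; 3 states remain.
Start with accepting vs non-accepting: {s1,s2} | {s3}.
Split {s1,s2} by δ(·,p) → {s1} and {s2}.
The partition is now stable with 3 blocks: {s1} | {s3} | {s2}.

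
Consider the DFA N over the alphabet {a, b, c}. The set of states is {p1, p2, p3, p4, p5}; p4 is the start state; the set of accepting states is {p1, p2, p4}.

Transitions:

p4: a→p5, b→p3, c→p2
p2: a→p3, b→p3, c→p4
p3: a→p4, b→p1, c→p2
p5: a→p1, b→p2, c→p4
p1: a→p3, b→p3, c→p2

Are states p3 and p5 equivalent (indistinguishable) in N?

Start with accepting vs non-accepting: {p1,p2,p4} | {p3,p5}.
The partition is now stable with 2 blocks: {p1,p2,p4} | {p3,p5}.
p3 and p5 lie in the same block of the stable partition, so they are equivalent — no string distinguishes them.

Yes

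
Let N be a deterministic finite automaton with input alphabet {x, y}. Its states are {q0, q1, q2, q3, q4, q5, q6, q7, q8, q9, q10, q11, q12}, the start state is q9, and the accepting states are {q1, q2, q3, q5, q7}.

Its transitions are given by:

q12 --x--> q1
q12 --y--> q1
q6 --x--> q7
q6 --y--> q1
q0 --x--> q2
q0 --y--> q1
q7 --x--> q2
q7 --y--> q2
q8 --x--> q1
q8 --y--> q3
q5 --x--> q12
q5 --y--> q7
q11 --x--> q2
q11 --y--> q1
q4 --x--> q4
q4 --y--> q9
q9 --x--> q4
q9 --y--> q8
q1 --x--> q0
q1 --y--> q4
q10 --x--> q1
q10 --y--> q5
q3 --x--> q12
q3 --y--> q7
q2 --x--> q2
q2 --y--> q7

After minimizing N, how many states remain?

States {q5,q6,q10,q11} cannot be reached from the start state, so discard them.
Start with accepting vs non-accepting: {q1,q2,q3,q7} | {q0,q4,q8,q9,q12}.
Split {q1,q2,q3,q7} by δ(·,x) → {q1,q3} and {q2,q7}.
Split {q1,q3} by δ(·,y) → {q1} and {q3}.
Refine {q0,q4,q8,q9,q12} on symbol x: members go to different blocks, giving {q4,q9} and {q8,q12} and {q0}.
Refine {q4,q9} on symbol y: members go to different blocks, giving {q4} and {q9}.
Refine {q8,q12} on symbol y: members go to different blocks, giving {q8} and {q12}.
The partition is now stable with 8 blocks: {q1} | {q4} | {q2,q7} | {q3} | {q8} | {q0} | {q9} | {q12}.

8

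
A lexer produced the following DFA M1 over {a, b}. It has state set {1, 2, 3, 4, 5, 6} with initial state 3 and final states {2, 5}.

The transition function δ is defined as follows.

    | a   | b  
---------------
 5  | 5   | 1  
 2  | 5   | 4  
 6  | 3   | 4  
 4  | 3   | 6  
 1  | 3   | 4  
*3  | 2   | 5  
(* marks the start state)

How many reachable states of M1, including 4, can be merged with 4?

Every state is reachable, so we keep all 6.
Start with accepting vs non-accepting: {2,5} | {1,3,4,6}.
Refine {1,3,4,6} on symbol a: members go to different blocks, giving {1,4,6} and {3}.
No further refinement is possible. Final partition (3 blocks): {2,5} | {1,4,6} | {3}.
The equivalence class containing 4 is {1,4,6}, of size 3.

3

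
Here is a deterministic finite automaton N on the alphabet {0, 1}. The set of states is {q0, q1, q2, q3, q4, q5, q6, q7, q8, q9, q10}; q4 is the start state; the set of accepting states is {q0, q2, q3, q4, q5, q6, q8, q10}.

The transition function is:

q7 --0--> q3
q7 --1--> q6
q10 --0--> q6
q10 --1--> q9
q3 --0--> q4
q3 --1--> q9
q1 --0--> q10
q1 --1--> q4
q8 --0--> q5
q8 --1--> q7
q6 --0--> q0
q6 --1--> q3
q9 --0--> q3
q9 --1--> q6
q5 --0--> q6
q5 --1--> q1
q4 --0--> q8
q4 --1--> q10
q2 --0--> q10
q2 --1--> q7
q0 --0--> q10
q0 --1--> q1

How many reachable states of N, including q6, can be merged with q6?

First remove the unreachable states {q2}; 10 states remain.
Initial partition by acceptance: {q0,q3,q4,q5,q6,q8,q10} | {q1,q7,q9}.
Refine {q0,q3,q4,q5,q6,q8,q10} on symbol 1: members go to different blocks, giving {q0,q3,q5,q8,q10} and {q4,q6}.
Refine {q0,q3,q5,q8,q10} on symbol 0: members go to different blocks, giving {q3,q5,q10} and {q0,q8}.
No further refinement is possible. Final partition (4 blocks): {q3,q5,q10} | {q1,q7,q9} | {q4,q6} | {q0,q8}.
State q6 belongs to the block {q4,q6}, which has 2 states.

2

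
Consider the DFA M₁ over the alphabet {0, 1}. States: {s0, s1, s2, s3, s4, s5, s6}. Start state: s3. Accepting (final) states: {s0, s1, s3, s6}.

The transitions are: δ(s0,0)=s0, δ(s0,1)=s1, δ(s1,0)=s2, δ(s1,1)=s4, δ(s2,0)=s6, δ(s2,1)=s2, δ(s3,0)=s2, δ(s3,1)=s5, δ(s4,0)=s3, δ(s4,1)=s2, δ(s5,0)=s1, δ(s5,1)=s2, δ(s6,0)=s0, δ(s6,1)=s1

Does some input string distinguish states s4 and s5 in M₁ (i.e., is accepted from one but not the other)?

No

P0 = {s0,s1,s3,s6} | {s2,s4,s5}.
On input 0, block {s0,s1,s3,s6} splits into {s0,s6} and {s1,s3}.
Refine {s2,s4,s5} on symbol 0: members go to different blocks, giving {s4,s5} and {s2}.
No further refinement is possible. Final partition (4 blocks): {s0,s6} | {s4,s5} | {s1,s3} | {s2}.
s4 and s5 lie in the same block of the stable partition, so they are equivalent — no string distinguishes them.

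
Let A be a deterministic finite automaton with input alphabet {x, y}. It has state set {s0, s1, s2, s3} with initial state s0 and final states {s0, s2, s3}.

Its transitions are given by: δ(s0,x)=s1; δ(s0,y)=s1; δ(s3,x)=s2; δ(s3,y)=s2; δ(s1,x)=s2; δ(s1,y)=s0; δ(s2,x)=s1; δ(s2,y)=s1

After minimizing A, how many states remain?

2

States {s3} cannot be reached from the start state, so discard them.
Initial partition by acceptance: {s0,s2} | {s1}.
No further refinement is possible. Final partition (2 blocks): {s0,s2} | {s1}.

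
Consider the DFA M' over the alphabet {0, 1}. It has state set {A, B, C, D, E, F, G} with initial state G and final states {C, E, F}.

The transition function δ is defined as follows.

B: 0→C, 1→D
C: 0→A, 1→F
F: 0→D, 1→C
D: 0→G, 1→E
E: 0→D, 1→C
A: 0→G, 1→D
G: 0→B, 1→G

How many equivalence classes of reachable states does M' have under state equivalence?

6

Every state is reachable, so we keep all 7.
Start with accepting vs non-accepting: {C,E,F} | {A,B,D,G}.
On input 0, block {A,B,D,G} splits into {A,D,G} and {B}.
Refine {A,D,G} on symbol 0: members go to different blocks, giving {A,D} and {G}.
On input 1, block {A,D} splits into {A} and {D}.
Refine {C,E,F} on symbol 0: members go to different blocks, giving {E,F} and {C}.
No further refinement is possible. Final partition (6 blocks): {E,F} | {A} | {B} | {G} | {D} | {C}.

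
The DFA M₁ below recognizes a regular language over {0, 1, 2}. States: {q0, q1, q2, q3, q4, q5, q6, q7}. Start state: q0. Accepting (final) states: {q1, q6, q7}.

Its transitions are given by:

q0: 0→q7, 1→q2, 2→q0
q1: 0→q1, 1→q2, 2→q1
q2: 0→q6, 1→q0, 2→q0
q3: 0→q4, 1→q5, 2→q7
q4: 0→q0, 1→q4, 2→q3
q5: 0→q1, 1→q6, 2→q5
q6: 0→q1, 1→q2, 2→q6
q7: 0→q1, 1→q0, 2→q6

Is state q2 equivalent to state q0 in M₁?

Reachable states from the start: {q0,q1,q2,q6,q7}. Unreachable: {q3,q4,q5} — drop them.
Start with accepting vs non-accepting: {q1,q6,q7} | {q0,q2}.
Stable partition: {q1,q6,q7} | {q0,q2} — 2 equivalence classes.
q2 and q0 lie in the same block of the stable partition, so they are equivalent — no string distinguishes them.

Yes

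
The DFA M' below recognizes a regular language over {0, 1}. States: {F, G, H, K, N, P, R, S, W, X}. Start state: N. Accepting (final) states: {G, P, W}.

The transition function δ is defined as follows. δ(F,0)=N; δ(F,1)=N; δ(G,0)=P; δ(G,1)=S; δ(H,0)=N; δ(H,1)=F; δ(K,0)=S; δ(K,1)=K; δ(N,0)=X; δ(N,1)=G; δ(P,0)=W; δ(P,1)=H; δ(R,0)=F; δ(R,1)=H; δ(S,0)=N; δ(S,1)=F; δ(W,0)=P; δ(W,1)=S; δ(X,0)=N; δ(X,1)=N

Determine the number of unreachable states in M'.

Starting at N and following transitions, the reachable set is {F, G, H, N, P, S, W, X}. That leaves K, R unreachable — 2 in total.

2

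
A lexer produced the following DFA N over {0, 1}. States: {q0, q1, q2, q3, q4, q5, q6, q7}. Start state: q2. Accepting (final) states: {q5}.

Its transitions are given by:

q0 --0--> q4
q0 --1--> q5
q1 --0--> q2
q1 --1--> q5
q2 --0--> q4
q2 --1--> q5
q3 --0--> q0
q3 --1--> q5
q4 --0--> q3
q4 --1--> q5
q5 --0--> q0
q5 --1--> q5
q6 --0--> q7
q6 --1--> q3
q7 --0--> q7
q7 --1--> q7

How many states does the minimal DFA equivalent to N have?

First remove the unreachable states {q1,q6,q7}; 5 states remain.
Initial partition by acceptance: {q5} | {q0,q2,q3,q4}.
No further refinement is possible. Final partition (2 blocks): {q5} | {q0,q2,q3,q4}.

2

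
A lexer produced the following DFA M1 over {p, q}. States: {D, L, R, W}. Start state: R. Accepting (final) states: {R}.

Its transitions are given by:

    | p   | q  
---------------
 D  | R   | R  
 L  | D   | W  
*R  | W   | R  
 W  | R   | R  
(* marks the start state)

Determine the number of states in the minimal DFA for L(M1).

Reachable states from the start: {R,W}. Unreachable: {D,L} — drop them.
Start with accepting vs non-accepting: {R} | {W}.
The partition is now stable with 2 blocks: {R} | {W}.

2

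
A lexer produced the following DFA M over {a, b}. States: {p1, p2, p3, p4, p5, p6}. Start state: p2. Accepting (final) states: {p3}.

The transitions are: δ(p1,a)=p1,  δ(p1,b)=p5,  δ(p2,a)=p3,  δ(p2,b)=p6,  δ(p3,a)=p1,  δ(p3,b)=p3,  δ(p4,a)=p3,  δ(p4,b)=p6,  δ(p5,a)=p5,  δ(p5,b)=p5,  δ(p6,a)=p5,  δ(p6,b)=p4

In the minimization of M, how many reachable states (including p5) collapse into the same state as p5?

2

Every state is reachable, so we keep all 6.
Start with accepting vs non-accepting: {p3} | {p1,p2,p4,p5,p6}.
Split {p1,p2,p4,p5,p6} by δ(·,a) → {p1,p5,p6} and {p2,p4}.
Split {p1,p5,p6} by δ(·,b) → {p1,p5} and {p6}.
The partition is now stable with 4 blocks: {p3} | {p1,p5} | {p2,p4} | {p6}.
State p5 belongs to the block {p1,p5}, which has 2 states.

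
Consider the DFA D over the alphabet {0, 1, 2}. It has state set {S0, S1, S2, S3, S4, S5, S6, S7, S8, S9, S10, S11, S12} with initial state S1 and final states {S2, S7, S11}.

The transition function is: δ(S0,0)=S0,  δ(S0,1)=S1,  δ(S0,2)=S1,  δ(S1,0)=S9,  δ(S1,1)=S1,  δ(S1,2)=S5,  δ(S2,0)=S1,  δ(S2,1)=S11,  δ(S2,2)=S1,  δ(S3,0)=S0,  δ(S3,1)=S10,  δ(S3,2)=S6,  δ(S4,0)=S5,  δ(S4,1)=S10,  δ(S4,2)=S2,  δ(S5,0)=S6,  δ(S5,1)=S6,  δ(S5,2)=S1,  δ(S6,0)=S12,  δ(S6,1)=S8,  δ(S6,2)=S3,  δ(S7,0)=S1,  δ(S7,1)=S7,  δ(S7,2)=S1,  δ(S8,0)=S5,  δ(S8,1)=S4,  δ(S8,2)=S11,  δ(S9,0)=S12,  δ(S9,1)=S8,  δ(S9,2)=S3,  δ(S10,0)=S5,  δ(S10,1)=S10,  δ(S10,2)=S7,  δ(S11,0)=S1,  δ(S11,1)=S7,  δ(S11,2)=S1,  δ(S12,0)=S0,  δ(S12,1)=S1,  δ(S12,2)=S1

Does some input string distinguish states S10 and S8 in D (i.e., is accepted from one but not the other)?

Every state is reachable, so we keep all 13.
Initial partition by acceptance: {S2,S7,S11} | {S0,S1,S3,S4,S5,S6,S8,S9,S10,S12}.
Split {S0,S1,S3,S4,S5,S6,S8,S9,S10,S12} by δ(·,2) → {S0,S1,S3,S5,S6,S9,S12} and {S4,S8,S10}.
Split {S0,S1,S3,S5,S6,S9,S12} by δ(·,1) → {S0,S1,S5,S12} and {S3,S6,S9}.
On input 0, block {S0,S1,S5,S12} splits into {S0,S12} and {S1,S5}.
Split {S1,S5} by δ(·,1) → {S1} and {S5}.
No further refinement is possible. Final partition (6 blocks): {S2,S7,S11} | {S0,S12} | {S4,S8,S10} | {S3,S6,S9} | {S1} | {S5}.
S10 and S8 lie in the same block of the stable partition, so they are equivalent — no string distinguishes them.

No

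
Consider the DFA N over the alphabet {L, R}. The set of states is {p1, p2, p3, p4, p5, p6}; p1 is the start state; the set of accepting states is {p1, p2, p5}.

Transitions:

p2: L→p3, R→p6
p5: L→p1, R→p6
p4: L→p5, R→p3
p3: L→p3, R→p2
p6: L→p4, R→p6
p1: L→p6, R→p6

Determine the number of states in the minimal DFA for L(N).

6

Initial partition by acceptance: {p1,p2,p5} | {p3,p4,p6}.
On input L, block {p1,p2,p5} splits into {p1,p2} and {p5}.
On input L, block {p3,p4,p6} splits into {p3,p6} and {p4}.
Split {p3,p6} by δ(·,L) → {p3} and {p6}.
Refine {p1,p2} on symbol L: members go to different blocks, giving {p1} and {p2}.
The partition is now stable with 6 blocks: {p1} | {p3} | {p5} | {p4} | {p6} | {p2}.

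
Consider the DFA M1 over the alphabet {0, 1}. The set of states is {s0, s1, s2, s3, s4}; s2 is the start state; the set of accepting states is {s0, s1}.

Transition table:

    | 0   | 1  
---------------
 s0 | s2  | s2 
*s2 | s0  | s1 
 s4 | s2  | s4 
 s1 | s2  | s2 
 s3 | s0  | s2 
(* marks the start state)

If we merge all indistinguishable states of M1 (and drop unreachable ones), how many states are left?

2

States {s3,s4} cannot be reached from the start state, so discard them.
Start with accepting vs non-accepting: {s0,s1} | {s2}.
No further refinement is possible. Final partition (2 blocks): {s0,s1} | {s2}.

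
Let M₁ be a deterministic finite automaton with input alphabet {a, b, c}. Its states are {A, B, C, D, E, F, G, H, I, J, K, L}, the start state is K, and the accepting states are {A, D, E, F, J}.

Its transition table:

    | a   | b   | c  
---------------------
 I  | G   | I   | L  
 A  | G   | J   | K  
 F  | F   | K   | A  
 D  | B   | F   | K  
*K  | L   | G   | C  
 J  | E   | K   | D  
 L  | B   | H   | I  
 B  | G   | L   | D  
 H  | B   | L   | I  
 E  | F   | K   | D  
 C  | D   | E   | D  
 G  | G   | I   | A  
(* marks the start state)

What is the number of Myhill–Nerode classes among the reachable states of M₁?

6

All states are reachable from the start state.
Initial partition by acceptance: {A,D,E,F,J} | {B,C,G,H,I,K,L}.
Refine {A,D,E,F,J} on symbol a: members go to different blocks, giving {E,F,J} and {A,D}.
Split {B,C,G,H,I,K,L} by δ(·,a) → {B,G,H,I,K,L} and {C}.
Refine {B,G,H,I,K,L} on symbol c: members go to different blocks, giving {H,I,L} and {B,G} and {K}.
No further refinement is possible. Final partition (6 blocks): {E,F,J} | {H,I,L} | {A,D} | {C} | {B,G} | {K}.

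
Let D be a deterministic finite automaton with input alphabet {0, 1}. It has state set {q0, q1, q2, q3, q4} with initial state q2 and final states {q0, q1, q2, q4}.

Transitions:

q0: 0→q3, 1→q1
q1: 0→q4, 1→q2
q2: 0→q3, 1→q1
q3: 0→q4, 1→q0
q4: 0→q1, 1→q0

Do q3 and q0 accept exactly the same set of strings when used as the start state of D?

All states are reachable from the start state.
Initial partition by acceptance: {q0,q1,q2,q4} | {q3}.
Split {q0,q1,q2,q4} by δ(·,0) → {q0,q2} and {q1,q4}.
Stable partition: {q0,q2} | {q3} | {q1,q4} — 3 equivalence classes.
q3 and q0 end up in different blocks, so they are distinguishable. For instance, the string 'ε' is accepted from only q0.

No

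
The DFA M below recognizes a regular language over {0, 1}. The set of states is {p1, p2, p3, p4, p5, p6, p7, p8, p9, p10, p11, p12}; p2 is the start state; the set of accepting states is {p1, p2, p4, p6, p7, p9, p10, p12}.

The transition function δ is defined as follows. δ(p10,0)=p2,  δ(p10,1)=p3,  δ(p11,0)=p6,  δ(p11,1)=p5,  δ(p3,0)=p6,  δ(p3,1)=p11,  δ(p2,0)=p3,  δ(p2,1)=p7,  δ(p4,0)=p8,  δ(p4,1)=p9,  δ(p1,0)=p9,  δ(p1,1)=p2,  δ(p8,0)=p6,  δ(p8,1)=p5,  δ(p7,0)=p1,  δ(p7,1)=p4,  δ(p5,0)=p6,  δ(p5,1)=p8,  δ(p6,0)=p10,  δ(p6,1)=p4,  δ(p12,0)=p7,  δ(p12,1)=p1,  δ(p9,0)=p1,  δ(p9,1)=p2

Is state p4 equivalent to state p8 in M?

No

States {p12} cannot be reached from the start state, so discard them.
Start with accepting vs non-accepting: {p1,p2,p4,p6,p7,p9,p10} | {p3,p5,p8,p11}.
On input 0, block {p1,p2,p4,p6,p7,p9,p10} splits into {p1,p6,p7,p9,p10} and {p2,p4}.
Refine {p1,p6,p7,p9,p10} on symbol 0: members go to different blocks, giving {p1,p6,p7,p9} and {p10}.
On input 0, block {p1,p6,p7,p9} splits into {p1,p7,p9} and {p6}.
No further refinement is possible. Final partition (5 blocks): {p1,p7,p9} | {p3,p5,p8,p11} | {p2,p4} | {p10} | {p6}.
p4 and p8 end up in different blocks, so they are distinguishable. For instance, the string 'ε' is accepted from only p4.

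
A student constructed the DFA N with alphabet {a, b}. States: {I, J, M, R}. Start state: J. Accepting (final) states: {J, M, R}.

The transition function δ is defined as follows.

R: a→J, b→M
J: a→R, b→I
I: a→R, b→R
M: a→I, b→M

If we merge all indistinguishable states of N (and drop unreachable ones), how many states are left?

4

Initial partition by acceptance: {J,M,R} | {I}.
On input a, block {J,M,R} splits into {J,R} and {M}.
On input b, block {J,R} splits into {R} and {J}.
The partition is now stable with 4 blocks: {R} | {I} | {M} | {J}.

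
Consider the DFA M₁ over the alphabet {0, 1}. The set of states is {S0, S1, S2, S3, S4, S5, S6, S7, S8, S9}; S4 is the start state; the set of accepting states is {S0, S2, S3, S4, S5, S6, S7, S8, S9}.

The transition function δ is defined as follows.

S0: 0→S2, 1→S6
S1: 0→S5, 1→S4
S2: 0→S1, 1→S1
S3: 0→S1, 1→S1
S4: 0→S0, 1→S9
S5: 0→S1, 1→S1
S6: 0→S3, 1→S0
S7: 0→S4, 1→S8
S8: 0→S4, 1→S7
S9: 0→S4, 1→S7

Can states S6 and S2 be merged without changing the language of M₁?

No

Start with accepting vs non-accepting: {S0,S2,S3,S4,S5,S6,S7,S8,S9} | {S1}.
Split {S0,S2,S3,S4,S5,S6,S7,S8,S9} by δ(·,0) → {S0,S4,S6,S7,S8,S9} and {S2,S3,S5}.
Split {S0,S4,S6,S7,S8,S9} by δ(·,0) → {S4,S7,S8,S9} and {S0,S6}.
On input 0, block {S4,S7,S8,S9} splits into {S7,S8,S9} and {S4}.
The partition is now stable with 5 blocks: {S7,S8,S9} | {S1} | {S2,S3,S5} | {S0,S6} | {S4}.
S6 and S2 end up in different blocks, so they are distinguishable. For instance, the string '0' is accepted from only S6.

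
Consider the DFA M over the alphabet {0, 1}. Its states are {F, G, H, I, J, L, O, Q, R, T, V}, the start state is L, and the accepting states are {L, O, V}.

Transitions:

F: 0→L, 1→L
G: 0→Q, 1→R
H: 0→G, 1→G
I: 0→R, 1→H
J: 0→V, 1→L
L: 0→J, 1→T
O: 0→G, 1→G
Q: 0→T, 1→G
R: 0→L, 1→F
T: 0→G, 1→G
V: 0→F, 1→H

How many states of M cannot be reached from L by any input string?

2

BFS from L reaches {F, G, H, J, L, Q, R, T, V}; the 2 state(s) I, O are never visited.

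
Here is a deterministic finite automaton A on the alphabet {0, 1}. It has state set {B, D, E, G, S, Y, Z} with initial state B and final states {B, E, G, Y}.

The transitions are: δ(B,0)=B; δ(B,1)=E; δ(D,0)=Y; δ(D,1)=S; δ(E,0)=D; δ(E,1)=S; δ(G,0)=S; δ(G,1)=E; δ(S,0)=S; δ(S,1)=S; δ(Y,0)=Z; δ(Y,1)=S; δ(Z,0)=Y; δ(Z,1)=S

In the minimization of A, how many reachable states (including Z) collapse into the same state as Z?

2

Reachable states from the start: {B,D,E,S,Y,Z}. Unreachable: {G} — drop them.
P0 = {B,E,Y} | {D,S,Z}.
Split {B,E,Y} by δ(·,0) → {E,Y} and {B}.
Split {D,S,Z} by δ(·,0) → {D,Z} and {S}.
Stable partition: {E,Y} | {D,Z} | {B} | {S} — 4 equivalence classes.
The equivalence class containing Z is {D,Z}, of size 2.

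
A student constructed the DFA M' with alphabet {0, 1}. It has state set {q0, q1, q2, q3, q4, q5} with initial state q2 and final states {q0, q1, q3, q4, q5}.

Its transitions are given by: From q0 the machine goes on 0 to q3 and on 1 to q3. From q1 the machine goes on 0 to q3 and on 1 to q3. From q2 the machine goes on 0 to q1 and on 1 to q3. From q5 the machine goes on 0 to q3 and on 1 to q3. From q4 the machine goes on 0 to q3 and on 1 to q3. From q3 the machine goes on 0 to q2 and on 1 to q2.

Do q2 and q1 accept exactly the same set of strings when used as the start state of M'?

No

Reachable states from the start: {q1,q2,q3}. Unreachable: {q0,q4,q5} — drop them.
Initial partition by acceptance: {q1,q3} | {q2}.
Split {q1,q3} by δ(·,0) → {q1} and {q3}.
The partition is now stable with 3 blocks: {q1} | {q2} | {q3}.
q2 and q1 end up in different blocks, so they are distinguishable. For instance, the string 'ε' is accepted from only q1.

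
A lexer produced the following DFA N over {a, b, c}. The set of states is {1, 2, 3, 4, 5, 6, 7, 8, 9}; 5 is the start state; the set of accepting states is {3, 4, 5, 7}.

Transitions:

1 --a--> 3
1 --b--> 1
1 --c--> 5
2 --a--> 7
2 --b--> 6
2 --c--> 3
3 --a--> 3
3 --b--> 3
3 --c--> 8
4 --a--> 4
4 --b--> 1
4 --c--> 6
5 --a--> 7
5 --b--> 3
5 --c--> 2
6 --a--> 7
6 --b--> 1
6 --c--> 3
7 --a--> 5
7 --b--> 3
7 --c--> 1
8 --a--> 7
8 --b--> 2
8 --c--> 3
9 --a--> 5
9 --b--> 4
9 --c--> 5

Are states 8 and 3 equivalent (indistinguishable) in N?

States {4,9} cannot be reached from the start state, so discard them.
Start with accepting vs non-accepting: {3,5,7} | {1,2,6,8}.
No further refinement is possible. Final partition (2 blocks): {3,5,7} | {1,2,6,8}.
8 and 3 end up in different blocks, so they are distinguishable. For instance, the string 'ε' is accepted from only 3.

No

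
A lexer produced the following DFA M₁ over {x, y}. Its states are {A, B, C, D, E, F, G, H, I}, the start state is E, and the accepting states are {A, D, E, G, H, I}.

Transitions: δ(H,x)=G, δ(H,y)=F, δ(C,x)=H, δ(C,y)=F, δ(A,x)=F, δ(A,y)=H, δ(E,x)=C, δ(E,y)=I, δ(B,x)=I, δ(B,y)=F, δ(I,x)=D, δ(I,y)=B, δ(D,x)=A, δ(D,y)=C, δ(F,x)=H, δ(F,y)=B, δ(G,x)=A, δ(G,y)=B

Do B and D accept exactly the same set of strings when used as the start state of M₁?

No

Initial partition by acceptance: {A,D,E,G,H,I} | {B,C,F}.
Split {A,D,E,G,H,I} by δ(·,x) → {D,G,H,I} and {A,E}.
Refine {D,G,H,I} on symbol x: members go to different blocks, giving {D,G} and {H,I}.
Stable partition: {D,G} | {B,C,F} | {A,E} | {H,I} — 4 equivalence classes.
B and D end up in different blocks, so they are distinguishable. For instance, the string 'ε' is accepted from only D.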